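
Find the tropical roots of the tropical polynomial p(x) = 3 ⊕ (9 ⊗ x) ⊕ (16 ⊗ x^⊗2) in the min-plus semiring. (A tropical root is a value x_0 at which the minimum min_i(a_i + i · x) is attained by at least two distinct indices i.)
Roots: {-7, -6}

Each tropical root is a break point of the lower envelope of the lines y = a_i + i · x (there are 3 lines, with slopes 0, 1, ..., 2). Only the lines that attain the minimum somewhere contribute to roots; other lines are dominated. Here the surviving (envelope) indices are i = 2, i = 1, i = 0.
Intersections between consecutive envelope lines give the roots: for adjacent envelope indices i < j the intersection is x = (a_i − a_j) / (j − i). Reading off the sorted break points: {-7, -6}.
Verification: at each break x_0, at least two indices attain the minimum of min_i(a_i + i · x_0).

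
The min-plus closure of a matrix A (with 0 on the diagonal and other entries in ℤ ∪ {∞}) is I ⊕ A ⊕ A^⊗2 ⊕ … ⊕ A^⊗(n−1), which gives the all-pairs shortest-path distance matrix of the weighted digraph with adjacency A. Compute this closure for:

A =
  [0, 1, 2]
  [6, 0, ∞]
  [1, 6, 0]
Closure =
  [0, 1, 2]
  [6, 0, 8]
  [1, 2, 0]

This is the Floyd-Warshall all-pairs shortest-path computation. For each intermediate vertex k = 0, 1, …, 2, update dist[i][j] ← min(dist[i][j], dist[i][k] + dist[k][j]). The final matrix gives, for each (i, j), the minimum total weight of any directed path from i to j (possibly empty when i = j).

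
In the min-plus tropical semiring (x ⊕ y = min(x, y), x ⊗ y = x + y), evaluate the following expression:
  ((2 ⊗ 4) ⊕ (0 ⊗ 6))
((2 ⊗ 4) ⊕ (0 ⊗ 6)) = 6

Expand innermost to outermost. Recall ⊕ takes the minimum of its arguments and ⊗ takes their sum. Working out the expression ((2 ⊗ 4) ⊕ (0 ⊗ 6)) gives 6.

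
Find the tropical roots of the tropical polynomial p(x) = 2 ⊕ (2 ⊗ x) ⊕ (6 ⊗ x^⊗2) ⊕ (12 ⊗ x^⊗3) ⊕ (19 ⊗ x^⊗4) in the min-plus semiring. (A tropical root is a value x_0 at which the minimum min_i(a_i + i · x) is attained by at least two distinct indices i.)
Roots: {-7, -6, -4, 0}

Each tropical root is a break point of the lower envelope of the lines y = a_i + i · x (there are 5 lines, with slopes 0, 1, ..., 4). Only the lines that attain the minimum somewhere contribute to roots; other lines are dominated. Here the surviving (envelope) indices are i = 4, i = 3, i = 2, i = 1, i = 0.
Intersections between consecutive envelope lines give the roots: for adjacent envelope indices i < j the intersection is x = (a_i − a_j) / (j − i). Reading off the sorted break points: {-7, -6, -4, 0}.
Verification: at each break x_0, at least two indices attain the minimum of min_i(a_i + i · x_0).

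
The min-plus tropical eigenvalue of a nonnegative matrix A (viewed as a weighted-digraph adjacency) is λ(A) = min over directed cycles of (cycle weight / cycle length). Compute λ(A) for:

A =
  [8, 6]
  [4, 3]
λ(A) = 3

Enumerate directed cycles and compute their means (weight / length). Sample:
  cycle 0 → 0: weight = 8, length = 1, mean = 8/1 ≈ 8.000
  cycle 1 → 1: weight = 3, length = 1, mean = 3/1 ≈ 3.000
  cycle 0 → 1 → 0: weight = 10, length = 2, mean = 10/2 ≈ 5.000
  cycle 1 → 0 → 1: weight = 10, length = 2, mean = 10/2 ≈ 5.000
Minimum mean = 3.000, attained e.g. along the cycle 1 → 1 with weight 3 and length 1. So λ(A) = 3/1 = 3.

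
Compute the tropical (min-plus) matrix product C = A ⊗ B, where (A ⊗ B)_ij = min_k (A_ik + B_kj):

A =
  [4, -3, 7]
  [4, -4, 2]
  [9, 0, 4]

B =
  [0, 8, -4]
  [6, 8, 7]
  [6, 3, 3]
A ⊗ B =
  [3, 5, 0]
  [2, 4, 0]
  [6, 7, 5]

Apply the min-plus product entry-by-entry:
  C[0][0] = min over k of (A[0][0] + B[0][0] = 4 + 0 = 4, A[0][1] + B[1][0] = -3 + 6 = 3, A[0][2] + B[2][0] = 7 + 6 = 13) = 3 (attained at k = 1)
  C[0][1] = min over k of (A[0][0] + B[0][1] = 4 + 8 = 12, A[0][1] + B[1][1] = -3 + 8 = 5, A[0][2] + B[2][1] = 7 + 3 = 10) = 5 (attained at k = 1)
  C[0][2] = min over k of (A[0][0] + B[0][2] = 4 + -4 = 0, A[0][1] + B[1][2] = -3 + 7 = 4, A[0][2] + B[2][2] = 7 + 3 = 10) = 0 (attained at k = 0)
  C[1][0] = min over k of (A[1][0] + B[0][0] = 4 + 0 = 4, A[1][1] + B[1][0] = -4 + 6 = 2, A[1][2] + B[2][0] = 2 + 6 = 8) = 2 (attained at k = 1)
  C[1][1] = min over k of (A[1][0] + B[0][1] = 4 + 8 = 12, A[1][1] + B[1][1] = -4 + 8 = 4, A[1][2] + B[2][1] = 2 + 3 = 5) = 4 (attained at k = 1)
  C[1][2] = min over k of (A[1][0] + B[0][2] = 4 + -4 = 0, A[1][1] + B[1][2] = -4 + 7 = 3, A[1][2] + B[2][2] = 2 + 3 = 5) = 0 (attained at k = 0)
  C[2][0] = min over k of (A[2][0] + B[0][0] = 9 + 0 = 9, A[2][1] + B[1][0] = 0 + 6 = 6, A[2][2] + B[2][0] = 4 + 6 = 10) = 6 (attained at k = 1)
  C[2][1] = min over k of (A[2][0] + B[0][1] = 9 + 8 = 17, A[2][1] + B[1][1] = 0 + 8 = 8, A[2][2] + B[2][1] = 4 + 3 = 7) = 7 (attained at k = 2)
  C[2][2] = min over k of (A[2][0] + B[0][2] = 9 + -4 = 5, A[2][1] + B[1][2] = 0 + 7 = 7, A[2][2] + B[2][2] = 4 + 3 = 7) = 5 (attained at k = 0)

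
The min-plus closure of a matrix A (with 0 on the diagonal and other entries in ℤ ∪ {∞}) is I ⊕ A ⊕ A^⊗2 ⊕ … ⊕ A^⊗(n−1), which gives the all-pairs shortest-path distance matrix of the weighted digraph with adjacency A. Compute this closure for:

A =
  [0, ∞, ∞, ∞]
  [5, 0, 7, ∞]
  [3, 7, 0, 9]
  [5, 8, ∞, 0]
Closure =
  [0, ∞, ∞, ∞]
  [5, 0, 7, 16]
  [3, 7, 0, 9]
  [5, 8, 15, 0]

This is the Floyd-Warshall all-pairs shortest-path computation. For each intermediate vertex k = 0, 1, …, 3, update dist[i][j] ← min(dist[i][j], dist[i][k] + dist[k][j]). The final matrix gives, for each (i, j), the minimum total weight of any directed path from i to j (possibly empty when i = j).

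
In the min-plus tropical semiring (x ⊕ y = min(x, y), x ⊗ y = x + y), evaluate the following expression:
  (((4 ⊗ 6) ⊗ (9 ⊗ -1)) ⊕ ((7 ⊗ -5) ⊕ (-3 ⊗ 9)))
(((4 ⊗ 6) ⊗ (9 ⊗ -1)) ⊕ ((7 ⊗ -5) ⊕ (-3 ⊗ 9))) = 2

Expand innermost to outermost. Recall ⊕ takes the minimum of its arguments and ⊗ takes their sum. Working out the expression (((4 ⊗ 6) ⊗ (9 ⊗ -1)) ⊕ ((7 ⊗ -5) ⊕ (-3 ⊗ 9))) gives 2.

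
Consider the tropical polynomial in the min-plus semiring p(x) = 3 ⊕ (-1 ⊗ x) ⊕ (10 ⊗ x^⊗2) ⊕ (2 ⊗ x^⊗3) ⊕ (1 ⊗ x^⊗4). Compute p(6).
p(6) = 3

A tropical monomial a ⊗ x^⊗i evaluates to a + i · x. Evaluating each term at x = 6:
  Term 0 contributes 3 + 0 · 6 = 3
  Term 1 contributes -1 + 1 · 6 = 5
  Term 2 contributes 10 + 2 · 6 = 22
  Term 3 contributes 2 + 3 · 6 = 20
  Term 4 contributes 1 + 4 · 6 = 25
p(6) = ⊕ of these = min[3, 5, 22, 20, 25] = 3.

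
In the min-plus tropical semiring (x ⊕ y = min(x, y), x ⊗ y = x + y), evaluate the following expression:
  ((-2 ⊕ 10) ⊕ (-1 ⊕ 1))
((-2 ⊕ 10) ⊕ (-1 ⊕ 1)) = -2

Expand innermost to outermost. Recall ⊕ takes the minimum of its arguments and ⊗ takes their sum. Working out the expression ((-2 ⊕ 10) ⊕ (-1 ⊕ 1)) gives -2.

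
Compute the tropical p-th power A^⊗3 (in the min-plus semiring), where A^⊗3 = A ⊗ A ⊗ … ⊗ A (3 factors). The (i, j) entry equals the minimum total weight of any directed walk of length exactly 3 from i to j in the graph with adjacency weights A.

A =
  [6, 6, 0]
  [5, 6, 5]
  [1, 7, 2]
A^⊗3 =
  [3, 7, 1]
  [6, 12, 6]
  [2, 8, 3]

Each entry (A^⊗3)_ij equals the minimum over all length-3 walks i = v_0 → v_1 → … → v_3 = j of Σ_t A[v_t][v_{t+1}]. For example, for (i, j) = (0, 2) we minimise over 9 possible intermediate vertex sequences; the minimum is 1, attained along the walk 0 → 2 → 0 → 2.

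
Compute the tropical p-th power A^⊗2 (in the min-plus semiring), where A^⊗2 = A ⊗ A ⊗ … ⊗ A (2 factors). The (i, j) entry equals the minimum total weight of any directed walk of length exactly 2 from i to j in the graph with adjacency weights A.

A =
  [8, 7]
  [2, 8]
A^⊗2 =
  [9, 15]
  [10, 9]

Each entry (A^⊗2)_ij equals the minimum over all length-2 walks i = v_0 → v_1 → … → v_2 = j of Σ_t A[v_t][v_{t+1}]. For example, for (i, j) = (0, 1) we minimise over 2 possible intermediate vertex sequences; the minimum is 15, attained along the walk 0 → 0 → 1.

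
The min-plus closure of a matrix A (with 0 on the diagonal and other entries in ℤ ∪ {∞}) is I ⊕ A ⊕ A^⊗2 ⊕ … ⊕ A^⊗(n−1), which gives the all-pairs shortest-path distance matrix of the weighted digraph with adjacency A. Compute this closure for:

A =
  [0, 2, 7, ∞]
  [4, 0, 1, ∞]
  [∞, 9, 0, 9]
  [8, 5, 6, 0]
Closure =
  [0, 2, 3, 12]
  [4, 0, 1, 10]
  [13, 9, 0, 9]
  [8, 5, 6, 0]

This is the Floyd-Warshall all-pairs shortest-path computation. For each intermediate vertex k = 0, 1, …, 3, update dist[i][j] ← min(dist[i][j], dist[i][k] + dist[k][j]). The final matrix gives, for each (i, j), the minimum total weight of any directed path from i to j (possibly empty when i = j).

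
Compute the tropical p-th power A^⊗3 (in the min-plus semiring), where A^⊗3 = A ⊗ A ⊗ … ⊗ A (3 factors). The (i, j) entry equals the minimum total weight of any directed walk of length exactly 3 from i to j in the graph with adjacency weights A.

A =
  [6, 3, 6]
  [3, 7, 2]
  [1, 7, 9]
A^⊗3 =
  [6, 9, 11]
  [9, 6, 8]
  [7, 10, 6]

Each entry (A^⊗3)_ij equals the minimum over all length-3 walks i = v_0 → v_1 → … → v_3 = j of Σ_t A[v_t][v_{t+1}]. For example, for (i, j) = (0, 2) we minimise over 9 possible intermediate vertex sequences; the minimum is 11, attained along the walk 0 → 0 → 1 → 2.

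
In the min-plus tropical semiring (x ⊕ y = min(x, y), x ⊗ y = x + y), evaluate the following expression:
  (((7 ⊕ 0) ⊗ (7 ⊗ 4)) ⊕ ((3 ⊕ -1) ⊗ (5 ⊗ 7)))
(((7 ⊕ 0) ⊗ (7 ⊗ 4)) ⊕ ((3 ⊕ -1) ⊗ (5 ⊗ 7))) = 11

Expand innermost to outermost. Recall ⊕ takes the minimum of its arguments and ⊗ takes their sum. Working out the expression (((7 ⊕ 0) ⊗ (7 ⊗ 4)) ⊕ ((3 ⊕ -1) ⊗ (5 ⊗ 7))) gives 11.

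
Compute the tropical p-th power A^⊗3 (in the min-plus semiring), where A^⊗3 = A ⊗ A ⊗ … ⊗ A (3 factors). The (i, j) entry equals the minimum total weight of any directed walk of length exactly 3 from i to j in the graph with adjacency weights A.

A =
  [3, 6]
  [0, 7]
A^⊗3 =
  [9, 12]
  [6, 9]

Each entry (A^⊗3)_ij equals the minimum over all length-3 walks i = v_0 → v_1 → … → v_3 = j of Σ_t A[v_t][v_{t+1}]. For example, for (i, j) = (0, 1) we minimise over 4 possible intermediate vertex sequences; the minimum is 12, attained along the walk 0 → 0 → 0 → 1.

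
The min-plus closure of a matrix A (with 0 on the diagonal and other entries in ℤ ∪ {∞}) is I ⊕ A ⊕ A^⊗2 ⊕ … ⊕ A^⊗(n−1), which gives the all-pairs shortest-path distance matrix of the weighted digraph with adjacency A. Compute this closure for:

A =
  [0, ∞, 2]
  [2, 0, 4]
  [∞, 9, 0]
Closure =
  [0, 11, 2]
  [2, 0, 4]
  [11, 9, 0]

This is the Floyd-Warshall all-pairs shortest-path computation. For each intermediate vertex k = 0, 1, …, 2, update dist[i][j] ← min(dist[i][j], dist[i][k] + dist[k][j]). The final matrix gives, for each (i, j), the minimum total weight of any directed path from i to j (possibly empty when i = j).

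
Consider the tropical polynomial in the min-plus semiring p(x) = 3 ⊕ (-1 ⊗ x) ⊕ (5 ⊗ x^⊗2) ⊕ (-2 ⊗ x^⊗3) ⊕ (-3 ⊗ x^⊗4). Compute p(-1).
p(-1) = -7

A tropical monomial a ⊗ x^⊗i evaluates to a + i · x. Evaluating each term at x = -1:
  Term 0 contributes 3 + 0 · -1 = 3
  Term 1 contributes -1 + 1 · -1 = -2
  Term 2 contributes 5 + 2 · -1 = 3
  Term 3 contributes -2 + 3 · -1 = -5
  Term 4 contributes -3 + 4 · -1 = -7
p(-1) = ⊕ of these = min[3, -2, 3, -5, -7] = -7.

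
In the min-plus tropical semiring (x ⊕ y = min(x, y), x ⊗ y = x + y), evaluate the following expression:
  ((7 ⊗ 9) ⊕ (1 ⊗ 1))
((7 ⊗ 9) ⊕ (1 ⊗ 1)) = 2

Expand innermost to outermost. Recall ⊕ takes the minimum of its arguments and ⊗ takes their sum. Working out the expression ((7 ⊗ 9) ⊕ (1 ⊗ 1)) gives 2.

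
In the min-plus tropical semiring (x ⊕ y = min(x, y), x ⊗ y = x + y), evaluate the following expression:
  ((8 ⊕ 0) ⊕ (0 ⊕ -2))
((8 ⊕ 0) ⊕ (0 ⊕ -2)) = -2

Expand innermost to outermost. Recall ⊕ takes the minimum of its arguments and ⊗ takes their sum. Working out the expression ((8 ⊕ 0) ⊕ (0 ⊕ -2)) gives -2.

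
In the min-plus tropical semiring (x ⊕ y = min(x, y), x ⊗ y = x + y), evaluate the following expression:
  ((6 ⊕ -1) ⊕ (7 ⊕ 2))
((6 ⊕ -1) ⊕ (7 ⊕ 2)) = -1

Expand innermost to outermost. Recall ⊕ takes the minimum of its arguments and ⊗ takes their sum. Working out the expression ((6 ⊕ -1) ⊕ (7 ⊕ 2)) gives -1.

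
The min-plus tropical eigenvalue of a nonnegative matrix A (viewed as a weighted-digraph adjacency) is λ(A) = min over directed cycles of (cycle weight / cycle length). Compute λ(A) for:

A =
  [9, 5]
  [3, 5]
λ(A) = 4

Enumerate directed cycles and compute their means (weight / length). Sample:
  cycle 0 → 0: weight = 9, length = 1, mean = 9/1 ≈ 9.000
  cycle 1 → 1: weight = 5, length = 1, mean = 5/1 ≈ 5.000
  cycle 0 → 1 → 0: weight = 8, length = 2, mean = 8/2 ≈ 4.000
  cycle 1 → 0 → 1: weight = 8, length = 2, mean = 8/2 ≈ 4.000
Minimum mean = 4.000, attained e.g. along the cycle 0 → 1 → 0 with weight 8 and length 2. So λ(A) = 8/2 = 4.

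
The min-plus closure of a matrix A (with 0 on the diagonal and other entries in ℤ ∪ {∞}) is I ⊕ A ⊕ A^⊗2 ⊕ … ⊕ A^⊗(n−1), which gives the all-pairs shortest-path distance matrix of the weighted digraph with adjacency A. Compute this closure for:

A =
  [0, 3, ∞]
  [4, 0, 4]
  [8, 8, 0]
Closure =
  [0, 3, 7]
  [4, 0, 4]
  [8, 8, 0]

This is the Floyd-Warshall all-pairs shortest-path computation. For each intermediate vertex k = 0, 1, …, 2, update dist[i][j] ← min(dist[i][j], dist[i][k] + dist[k][j]). The final matrix gives, for each (i, j), the minimum total weight of any directed path from i to j (possibly empty when i = j).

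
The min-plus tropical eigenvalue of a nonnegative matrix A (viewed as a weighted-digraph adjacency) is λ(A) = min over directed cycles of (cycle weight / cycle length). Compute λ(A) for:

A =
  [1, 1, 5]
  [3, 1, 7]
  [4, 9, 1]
λ(A) = 1

Enumerate directed cycles and compute their means (weight / length). Sample:
  cycle 0 → 0: weight = 1, length = 1, mean = 1/1 ≈ 1.000
  cycle 1 → 1: weight = 1, length = 1, mean = 1/1 ≈ 1.000
  cycle 2 → 2: weight = 1, length = 1, mean = 1/1 ≈ 1.000
  cycle 0 → 1 → 0: weight = 4, length = 2, mean = 4/2 ≈ 2.000
  cycle 0 → 2 → 0: weight = 9, length = 2, mean = 9/2 ≈ 4.500
  cycle 1 → 0 → 1: weight = 4, length = 2, mean = 4/2 ≈ 2.000
Minimum mean = 1.000, attained e.g. along the cycle 0 → 0 with weight 1 and length 1. So λ(A) = 1/1 = 1.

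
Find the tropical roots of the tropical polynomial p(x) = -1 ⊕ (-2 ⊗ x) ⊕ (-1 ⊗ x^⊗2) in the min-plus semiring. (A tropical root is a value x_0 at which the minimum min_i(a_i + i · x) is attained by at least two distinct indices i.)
Roots: {-1, 1}

Each tropical root is a break point of the lower envelope of the lines y = a_i + i · x (there are 3 lines, with slopes 0, 1, ..., 2). Only the lines that attain the minimum somewhere contribute to roots; other lines are dominated. Here the surviving (envelope) indices are i = 2, i = 1, i = 0.
Intersections between consecutive envelope lines give the roots: for adjacent envelope indices i < j the intersection is x = (a_i − a_j) / (j − i). Reading off the sorted break points: {-1, 1}.
Verification: at each break x_0, at least two indices attain the minimum of min_i(a_i + i · x_0).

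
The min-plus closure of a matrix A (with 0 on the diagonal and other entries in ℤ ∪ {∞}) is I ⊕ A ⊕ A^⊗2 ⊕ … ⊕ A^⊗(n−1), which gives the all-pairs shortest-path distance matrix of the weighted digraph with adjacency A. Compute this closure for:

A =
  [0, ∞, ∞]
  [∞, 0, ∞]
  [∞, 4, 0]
Closure =
  [0, ∞, ∞]
  [∞, 0, ∞]
  [∞, 4, 0]

This is the Floyd-Warshall all-pairs shortest-path computation. For each intermediate vertex k = 0, 1, …, 2, update dist[i][j] ← min(dist[i][j], dist[i][k] + dist[k][j]). The final matrix gives, for each (i, j), the minimum total weight of any directed path from i to j (possibly empty when i = j).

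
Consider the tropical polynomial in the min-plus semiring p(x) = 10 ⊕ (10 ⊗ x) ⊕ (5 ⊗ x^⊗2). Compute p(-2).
p(-2) = 1

A tropical monomial a ⊗ x^⊗i evaluates to a + i · x. Evaluating each term at x = -2:
  Term 0 contributes 10 + 0 · -2 = 10
  Term 1 contributes 10 + 1 · -2 = 8
  Term 2 contributes 5 + 2 · -2 = 1
p(-2) = ⊕ of these = min[10, 8, 1] = 1.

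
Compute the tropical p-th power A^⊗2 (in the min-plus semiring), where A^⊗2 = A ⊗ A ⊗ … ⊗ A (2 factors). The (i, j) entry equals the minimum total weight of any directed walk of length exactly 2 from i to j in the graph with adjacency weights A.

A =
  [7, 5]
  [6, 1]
A^⊗2 =
  [11, 6]
  [7, 2]

Each entry (A^⊗2)_ij equals the minimum over all length-2 walks i = v_0 → v_1 → … → v_2 = j of Σ_t A[v_t][v_{t+1}]. For example, for (i, j) = (0, 1) we minimise over 2 possible intermediate vertex sequences; the minimum is 6, attained along the walk 0 → 1 → 1.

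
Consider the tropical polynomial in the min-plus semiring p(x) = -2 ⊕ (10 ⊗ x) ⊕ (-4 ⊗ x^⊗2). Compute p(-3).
p(-3) = -10

A tropical monomial a ⊗ x^⊗i evaluates to a + i · x. Evaluating each term at x = -3:
  Term 0 contributes -2 + 0 · -3 = -2
  Term 1 contributes 10 + 1 · -3 = 7
  Term 2 contributes -4 + 2 · -3 = -10
p(-3) = ⊕ of these = min[-2, 7, -10] = -10.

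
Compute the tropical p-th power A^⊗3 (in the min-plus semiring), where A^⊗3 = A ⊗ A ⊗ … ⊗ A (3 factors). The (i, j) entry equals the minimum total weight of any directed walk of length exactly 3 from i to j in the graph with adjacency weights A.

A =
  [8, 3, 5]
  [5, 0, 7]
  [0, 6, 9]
A^⊗3 =
  [8, 3, 10]
  [5, 0, 7]
  [5, 3, 10]

Each entry (A^⊗3)_ij equals the minimum over all length-3 walks i = v_0 → v_1 → … → v_3 = j of Σ_t A[v_t][v_{t+1}]. For example, for (i, j) = (0, 2) we minimise over 9 possible intermediate vertex sequences; the minimum is 10, attained along the walk 0 → 1 → 1 → 2.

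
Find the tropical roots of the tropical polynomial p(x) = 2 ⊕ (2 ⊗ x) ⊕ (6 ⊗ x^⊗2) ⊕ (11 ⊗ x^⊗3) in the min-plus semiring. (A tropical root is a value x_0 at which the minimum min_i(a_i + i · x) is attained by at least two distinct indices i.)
Roots: {-5, -4, 0}

Each tropical root is a break point of the lower envelope of the lines y = a_i + i · x (there are 4 lines, with slopes 0, 1, ..., 3). Only the lines that attain the minimum somewhere contribute to roots; other lines are dominated. Here the surviving (envelope) indices are i = 3, i = 2, i = 1, i = 0.
Intersections between consecutive envelope lines give the roots: for adjacent envelope indices i < j the intersection is x = (a_i − a_j) / (j − i). Reading off the sorted break points: {-5, -4, 0}.
Verification: at each break x_0, at least two indices attain the minimum of min_i(a_i + i · x_0).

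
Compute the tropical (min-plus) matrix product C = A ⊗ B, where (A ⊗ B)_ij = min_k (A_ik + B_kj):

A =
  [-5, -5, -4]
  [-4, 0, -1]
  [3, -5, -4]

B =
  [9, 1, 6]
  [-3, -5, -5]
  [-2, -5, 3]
A ⊗ B =
  [-8, -10, -10]
  [-3, -6, -5]
  [-8, -10, -10]

Apply the min-plus product entry-by-entry:
  C[0][0] = min over k of (A[0][0] + B[0][0] = -5 + 9 = 4, A[0][1] + B[1][0] = -5 + -3 = -8, A[0][2] + B[2][0] = -4 + -2 = -6) = -8 (attained at k = 1)
  C[0][1] = min over k of (A[0][0] + B[0][1] = -5 + 1 = -4, A[0][1] + B[1][1] = -5 + -5 = -10, A[0][2] + B[2][1] = -4 + -5 = -9) = -10 (attained at k = 1)
  C[0][2] = min over k of (A[0][0] + B[0][2] = -5 + 6 = 1, A[0][1] + B[1][2] = -5 + -5 = -10, A[0][2] + B[2][2] = -4 + 3 = -1) = -10 (attained at k = 1)
  C[1][0] = min over k of (A[1][0] + B[0][0] = -4 + 9 = 5, A[1][1] + B[1][0] = 0 + -3 = -3, A[1][2] + B[2][0] = -1 + -2 = -3) = -3 (attained at k = 1)
  C[1][1] = min over k of (A[1][0] + B[0][1] = -4 + 1 = -3, A[1][1] + B[1][1] = 0 + -5 = -5, A[1][2] + B[2][1] = -1 + -5 = -6) = -6 (attained at k = 2)
  C[1][2] = min over k of (A[1][0] + B[0][2] = -4 + 6 = 2, A[1][1] + B[1][2] = 0 + -5 = -5, A[1][2] + B[2][2] = -1 + 3 = 2) = -5 (attained at k = 1)
  C[2][0] = min over k of (A[2][0] + B[0][0] = 3 + 9 = 12, A[2][1] + B[1][0] = -5 + -3 = -8, A[2][2] + B[2][0] = -4 + -2 = -6) = -8 (attained at k = 1)
  C[2][1] = min over k of (A[2][0] + B[0][1] = 3 + 1 = 4, A[2][1] + B[1][1] = -5 + -5 = -10, A[2][2] + B[2][1] = -4 + -5 = -9) = -10 (attained at k = 1)
  C[2][2] = min over k of (A[2][0] + B[0][2] = 3 + 6 = 9, A[2][1] + B[1][2] = -5 + -5 = -10, A[2][2] + B[2][2] = -4 + 3 = -1) = -10 (attained at k = 1)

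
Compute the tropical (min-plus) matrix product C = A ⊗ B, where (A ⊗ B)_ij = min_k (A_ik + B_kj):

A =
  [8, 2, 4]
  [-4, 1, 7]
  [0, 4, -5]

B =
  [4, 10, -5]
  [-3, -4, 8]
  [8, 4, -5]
A ⊗ B =
  [-1, -2, -1]
  [-2, -3, -9]
  [1, -1, -10]

Apply the min-plus product entry-by-entry:
  C[0][0] = min over k of (A[0][0] + B[0][0] = 8 + 4 = 12, A[0][1] + B[1][0] = 2 + -3 = -1, A[0][2] + B[2][0] = 4 + 8 = 12) = -1 (attained at k = 1)
  C[0][1] = min over k of (A[0][0] + B[0][1] = 8 + 10 = 18, A[0][1] + B[1][1] = 2 + -4 = -2, A[0][2] + B[2][1] = 4 + 4 = 8) = -2 (attained at k = 1)
  C[0][2] = min over k of (A[0][0] + B[0][2] = 8 + -5 = 3, A[0][1] + B[1][2] = 2 + 8 = 10, A[0][2] + B[2][2] = 4 + -5 = -1) = -1 (attained at k = 2)
  C[1][0] = min over k of (A[1][0] + B[0][0] = -4 + 4 = 0, A[1][1] + B[1][0] = 1 + -3 = -2, A[1][2] + B[2][0] = 7 + 8 = 15) = -2 (attained at k = 1)
  C[1][1] = min over k of (A[1][0] + B[0][1] = -4 + 10 = 6, A[1][1] + B[1][1] = 1 + -4 = -3, A[1][2] + B[2][1] = 7 + 4 = 11) = -3 (attained at k = 1)
  C[1][2] = min over k of (A[1][0] + B[0][2] = -4 + -5 = -9, A[1][1] + B[1][2] = 1 + 8 = 9, A[1][2] + B[2][2] = 7 + -5 = 2) = -9 (attained at k = 0)
  C[2][0] = min over k of (A[2][0] + B[0][0] = 0 + 4 = 4, A[2][1] + B[1][0] = 4 + -3 = 1, A[2][2] + B[2][0] = -5 + 8 = 3) = 1 (attained at k = 1)
  C[2][1] = min over k of (A[2][0] + B[0][1] = 0 + 10 = 10, A[2][1] + B[1][1] = 4 + -4 = 0, A[2][2] + B[2][1] = -5 + 4 = -1) = -1 (attained at k = 2)
  C[2][2] = min over k of (A[2][0] + B[0][2] = 0 + -5 = -5, A[2][1] + B[1][2] = 4 + 8 = 12, A[2][2] + B[2][2] = -5 + -5 = -10) = -10 (attained at k = 2)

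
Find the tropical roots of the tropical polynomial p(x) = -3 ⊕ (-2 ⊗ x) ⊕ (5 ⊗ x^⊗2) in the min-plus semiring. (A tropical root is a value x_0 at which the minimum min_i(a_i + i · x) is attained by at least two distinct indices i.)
Roots: {-7, -1}

Each tropical root is a break point of the lower envelope of the lines y = a_i + i · x (there are 3 lines, with slopes 0, 1, ..., 2). Only the lines that attain the minimum somewhere contribute to roots; other lines are dominated. Here the surviving (envelope) indices are i = 2, i = 1, i = 0.
Intersections between consecutive envelope lines give the roots: for adjacent envelope indices i < j the intersection is x = (a_i − a_j) / (j − i). Reading off the sorted break points: {-7, -1}.
Verification: at each break x_0, at least two indices attain the minimum of min_i(a_i + i · x_0).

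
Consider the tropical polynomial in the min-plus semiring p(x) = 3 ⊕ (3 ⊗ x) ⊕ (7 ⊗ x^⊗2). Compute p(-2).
p(-2) = 1

A tropical monomial a ⊗ x^⊗i evaluates to a + i · x. Evaluating each term at x = -2:
  Term 0 contributes 3 + 0 · -2 = 3
  Term 1 contributes 3 + 1 · -2 = 1
  Term 2 contributes 7 + 2 · -2 = 3
p(-2) = ⊕ of these = min[3, 1, 3] = 1.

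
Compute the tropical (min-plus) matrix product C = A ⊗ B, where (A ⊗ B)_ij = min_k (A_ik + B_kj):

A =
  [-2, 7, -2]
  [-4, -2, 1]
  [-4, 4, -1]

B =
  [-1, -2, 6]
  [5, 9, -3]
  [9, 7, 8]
A ⊗ B =
  [-3, -4, 4]
  [-5, -6, -5]
  [-5, -6, 1]

Apply the min-plus product entry-by-entry:
  C[0][0] = min over k of (A[0][0] + B[0][0] = -2 + -1 = -3, A[0][1] + B[1][0] = 7 + 5 = 12, A[0][2] + B[2][0] = -2 + 9 = 7) = -3 (attained at k = 0)
  C[0][1] = min over k of (A[0][0] + B[0][1] = -2 + -2 = -4, A[0][1] + B[1][1] = 7 + 9 = 16, A[0][2] + B[2][1] = -2 + 7 = 5) = -4 (attained at k = 0)
  C[0][2] = min over k of (A[0][0] + B[0][2] = -2 + 6 = 4, A[0][1] + B[1][2] = 7 + -3 = 4, A[0][2] + B[2][2] = -2 + 8 = 6) = 4 (attained at k = 0)
  C[1][0] = min over k of (A[1][0] + B[0][0] = -4 + -1 = -5, A[1][1] + B[1][0] = -2 + 5 = 3, A[1][2] + B[2][0] = 1 + 9 = 10) = -5 (attained at k = 0)
  C[1][1] = min over k of (A[1][0] + B[0][1] = -4 + -2 = -6, A[1][1] + B[1][1] = -2 + 9 = 7, A[1][2] + B[2][1] = 1 + 7 = 8) = -6 (attained at k = 0)
  C[1][2] = min over k of (A[1][0] + B[0][2] = -4 + 6 = 2, A[1][1] + B[1][2] = -2 + -3 = -5, A[1][2] + B[2][2] = 1 + 8 = 9) = -5 (attained at k = 1)
  C[2][0] = min over k of (A[2][0] + B[0][0] = -4 + -1 = -5, A[2][1] + B[1][0] = 4 + 5 = 9, A[2][2] + B[2][0] = -1 + 9 = 8) = -5 (attained at k = 0)
  C[2][1] = min over k of (A[2][0] + B[0][1] = -4 + -2 = -6, A[2][1] + B[1][1] = 4 + 9 = 13, A[2][2] + B[2][1] = -1 + 7 = 6) = -6 (attained at k = 0)
  C[2][2] = min over k of (A[2][0] + B[0][2] = -4 + 6 = 2, A[2][1] + B[1][2] = 4 + -3 = 1, A[2][2] + B[2][2] = -1 + 8 = 7) = 1 (attained at k = 1)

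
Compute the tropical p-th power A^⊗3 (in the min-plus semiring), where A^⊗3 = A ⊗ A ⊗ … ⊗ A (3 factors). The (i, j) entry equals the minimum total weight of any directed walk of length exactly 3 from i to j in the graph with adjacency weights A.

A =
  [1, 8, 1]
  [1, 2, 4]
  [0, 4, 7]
A^⊗3 =
  [2, 6, 2]
  [2, 6, 3]
  [1, 5, 2]

Each entry (A^⊗3)_ij equals the minimum over all length-3 walks i = v_0 → v_1 → … → v_3 = j of Σ_t A[v_t][v_{t+1}]. For example, for (i, j) = (0, 2) we minimise over 9 possible intermediate vertex sequences; the minimum is 2, attained along the walk 0 → 2 → 0 → 2.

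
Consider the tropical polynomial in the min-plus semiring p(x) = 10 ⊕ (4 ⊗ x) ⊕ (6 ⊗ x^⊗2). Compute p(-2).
p(-2) = 2

A tropical monomial a ⊗ x^⊗i evaluates to a + i · x. Evaluating each term at x = -2:
  Term 0 contributes 10 + 0 · -2 = 10
  Term 1 contributes 4 + 1 · -2 = 2
  Term 2 contributes 6 + 2 · -2 = 2
p(-2) = ⊕ of these = min[10, 2, 2] = 2.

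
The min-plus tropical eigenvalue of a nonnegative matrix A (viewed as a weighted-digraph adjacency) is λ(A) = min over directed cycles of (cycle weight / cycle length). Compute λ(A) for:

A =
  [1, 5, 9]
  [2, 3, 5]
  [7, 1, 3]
λ(A) = 1

Enumerate directed cycles and compute their means (weight / length). Sample:
  cycle 0 → 0: weight = 1, length = 1, mean = 1/1 ≈ 1.000
  cycle 1 → 1: weight = 3, length = 1, mean = 3/1 ≈ 3.000
  cycle 2 → 2: weight = 3, length = 1, mean = 3/1 ≈ 3.000
  cycle 0 → 1 → 0: weight = 7, length = 2, mean = 7/2 ≈ 3.500
  cycle 0 → 2 → 0: weight = 16, length = 2, mean = 16/2 ≈ 8.000
  cycle 1 → 0 → 1: weight = 7, length = 2, mean = 7/2 ≈ 3.500
Minimum mean = 1.000, attained e.g. along the cycle 0 → 0 with weight 1 and length 1. So λ(A) = 1/1 = 1.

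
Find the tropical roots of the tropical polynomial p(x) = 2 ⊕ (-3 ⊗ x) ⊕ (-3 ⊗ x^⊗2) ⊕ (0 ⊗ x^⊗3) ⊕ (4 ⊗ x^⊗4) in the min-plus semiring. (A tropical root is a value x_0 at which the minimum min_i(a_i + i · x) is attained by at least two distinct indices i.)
Roots: {-4, -3, 0, 5}

Each tropical root is a break point of the lower envelope of the lines y = a_i + i · x (there are 5 lines, with slopes 0, 1, ..., 4). Only the lines that attain the minimum somewhere contribute to roots; other lines are dominated. Here the surviving (envelope) indices are i = 4, i = 3, i = 2, i = 1, i = 0.
Intersections between consecutive envelope lines give the roots: for adjacent envelope indices i < j the intersection is x = (a_i − a_j) / (j − i). Reading off the sorted break points: {-4, -3, 0, 5}.
Verification: at each break x_0, at least two indices attain the minimum of min_i(a_i + i · x_0).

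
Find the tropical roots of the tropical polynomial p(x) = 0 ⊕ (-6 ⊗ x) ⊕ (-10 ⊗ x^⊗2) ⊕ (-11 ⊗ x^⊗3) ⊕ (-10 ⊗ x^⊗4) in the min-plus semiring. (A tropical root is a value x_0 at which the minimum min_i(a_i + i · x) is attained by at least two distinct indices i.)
Roots: {-1, 1, 4, 6}

Each tropical root is a break point of the lower envelope of the lines y = a_i + i · x (there are 5 lines, with slopes 0, 1, ..., 4). Only the lines that attain the minimum somewhere contribute to roots; other lines are dominated. Here the surviving (envelope) indices are i = 4, i = 3, i = 2, i = 1, i = 0.
Intersections between consecutive envelope lines give the roots: for adjacent envelope indices i < j the intersection is x = (a_i − a_j) / (j − i). Reading off the sorted break points: {-1, 1, 4, 6}.
Verification: at each break x_0, at least two indices attain the minimum of min_i(a_i + i · x_0).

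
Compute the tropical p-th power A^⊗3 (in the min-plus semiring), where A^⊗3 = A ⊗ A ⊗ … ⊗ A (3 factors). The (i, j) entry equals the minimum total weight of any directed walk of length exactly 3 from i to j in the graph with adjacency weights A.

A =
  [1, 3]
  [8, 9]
A^⊗3 =
  [3, 5]
  [10, 12]

Each entry (A^⊗3)_ij equals the minimum over all length-3 walks i = v_0 → v_1 → … → v_3 = j of Σ_t A[v_t][v_{t+1}]. For example, for (i, j) = (0, 1) we minimise over 4 possible intermediate vertex sequences; the minimum is 5, attained along the walk 0 → 0 → 0 → 1.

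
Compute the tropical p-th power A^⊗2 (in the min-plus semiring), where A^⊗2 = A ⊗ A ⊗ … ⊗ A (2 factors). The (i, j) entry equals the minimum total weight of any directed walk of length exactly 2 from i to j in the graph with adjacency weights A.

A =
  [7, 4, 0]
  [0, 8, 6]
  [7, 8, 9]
A^⊗2 =
  [4, 8, 7]
  [7, 4, 0]
  [8, 11, 7]

Each entry (A^⊗2)_ij equals the minimum over all length-2 walks i = v_0 → v_1 → … → v_2 = j of Σ_t A[v_t][v_{t+1}]. For example, for (i, j) = (0, 2) we minimise over 3 possible intermediate vertex sequences; the minimum is 7, attained along the walk 0 → 0 → 2.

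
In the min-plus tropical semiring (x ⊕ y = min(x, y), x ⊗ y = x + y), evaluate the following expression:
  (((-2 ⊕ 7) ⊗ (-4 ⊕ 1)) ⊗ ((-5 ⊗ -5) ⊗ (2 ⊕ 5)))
(((-2 ⊕ 7) ⊗ (-4 ⊕ 1)) ⊗ ((-5 ⊗ -5) ⊗ (2 ⊕ 5))) = -14

Expand innermost to outermost. Recall ⊕ takes the minimum of its arguments and ⊗ takes their sum. Working out the expression (((-2 ⊕ 7) ⊗ (-4 ⊕ 1)) ⊗ ((-5 ⊗ -5) ⊗ (2 ⊕ 5))) gives -14.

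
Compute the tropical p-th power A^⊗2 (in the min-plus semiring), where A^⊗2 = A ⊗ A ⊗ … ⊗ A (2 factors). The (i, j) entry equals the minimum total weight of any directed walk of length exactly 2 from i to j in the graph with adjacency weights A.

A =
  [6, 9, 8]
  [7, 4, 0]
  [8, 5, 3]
A^⊗2 =
  [12, 13, 9]
  [8, 5, 3]
  [11, 8, 5]

Each entry (A^⊗2)_ij equals the minimum over all length-2 walks i = v_0 → v_1 → … → v_2 = j of Σ_t A[v_t][v_{t+1}]. For example, for (i, j) = (0, 2) we minimise over 3 possible intermediate vertex sequences; the minimum is 9, attained along the walk 0 → 1 → 2.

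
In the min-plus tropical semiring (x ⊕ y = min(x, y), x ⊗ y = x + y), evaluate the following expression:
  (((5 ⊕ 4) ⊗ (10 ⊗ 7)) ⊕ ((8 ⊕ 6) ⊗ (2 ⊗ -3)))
(((5 ⊕ 4) ⊗ (10 ⊗ 7)) ⊕ ((8 ⊕ 6) ⊗ (2 ⊗ -3))) = 5

Expand innermost to outermost. Recall ⊕ takes the minimum of its arguments and ⊗ takes their sum. Working out the expression (((5 ⊕ 4) ⊗ (10 ⊗ 7)) ⊕ ((8 ⊕ 6) ⊗ (2 ⊗ -3))) gives 5.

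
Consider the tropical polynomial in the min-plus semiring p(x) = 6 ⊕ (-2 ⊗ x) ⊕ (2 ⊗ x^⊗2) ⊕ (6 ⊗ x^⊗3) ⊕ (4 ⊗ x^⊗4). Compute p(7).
p(7) = 5

A tropical monomial a ⊗ x^⊗i evaluates to a + i · x. Evaluating each term at x = 7:
  Term 0 contributes 6 + 0 · 7 = 6
  Term 1 contributes -2 + 1 · 7 = 5
  Term 2 contributes 2 + 2 · 7 = 16
  Term 3 contributes 6 + 3 · 7 = 27
  Term 4 contributes 4 + 4 · 7 = 32
p(7) = ⊕ of these = min[6, 5, 16, 27, 32] = 5.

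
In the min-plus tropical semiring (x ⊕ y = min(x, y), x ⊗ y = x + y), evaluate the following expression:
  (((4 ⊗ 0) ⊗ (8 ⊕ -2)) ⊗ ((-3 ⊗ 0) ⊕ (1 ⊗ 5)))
(((4 ⊗ 0) ⊗ (8 ⊕ -2)) ⊗ ((-3 ⊗ 0) ⊕ (1 ⊗ 5))) = -1

Expand innermost to outermost. Recall ⊕ takes the minimum of its arguments and ⊗ takes their sum. Working out the expression (((4 ⊗ 0) ⊗ (8 ⊕ -2)) ⊗ ((-3 ⊗ 0) ⊕ (1 ⊗ 5))) gives -1.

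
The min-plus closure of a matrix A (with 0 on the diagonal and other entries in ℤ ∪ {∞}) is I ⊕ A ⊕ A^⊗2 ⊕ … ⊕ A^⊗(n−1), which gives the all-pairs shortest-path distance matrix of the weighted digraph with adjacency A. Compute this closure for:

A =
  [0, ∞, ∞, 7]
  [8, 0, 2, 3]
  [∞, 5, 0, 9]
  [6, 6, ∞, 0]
Closure =
  [0, 13, 15, 7]
  [8, 0, 2, 3]
  [13, 5, 0, 8]
  [6, 6, 8, 0]

This is the Floyd-Warshall all-pairs shortest-path computation. For each intermediate vertex k = 0, 1, …, 3, update dist[i][j] ← min(dist[i][j], dist[i][k] + dist[k][j]). The final matrix gives, for each (i, j), the minimum total weight of any directed path from i to j (possibly empty when i = j).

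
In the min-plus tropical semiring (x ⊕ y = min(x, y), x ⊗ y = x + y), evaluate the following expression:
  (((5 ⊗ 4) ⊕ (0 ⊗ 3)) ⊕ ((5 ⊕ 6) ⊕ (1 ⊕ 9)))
(((5 ⊗ 4) ⊕ (0 ⊗ 3)) ⊕ ((5 ⊕ 6) ⊕ (1 ⊕ 9))) = 1

Expand innermost to outermost. Recall ⊕ takes the minimum of its arguments and ⊗ takes their sum. Working out the expression (((5 ⊗ 4) ⊕ (0 ⊗ 3)) ⊕ ((5 ⊕ 6) ⊕ (1 ⊕ 9))) gives 1.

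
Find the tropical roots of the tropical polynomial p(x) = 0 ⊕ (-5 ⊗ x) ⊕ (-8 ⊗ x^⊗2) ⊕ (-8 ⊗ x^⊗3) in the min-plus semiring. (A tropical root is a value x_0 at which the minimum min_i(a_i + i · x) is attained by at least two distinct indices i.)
Roots: {0, 3, 5}

Each tropical root is a break point of the lower envelope of the lines y = a_i + i · x (there are 4 lines, with slopes 0, 1, ..., 3). Only the lines that attain the minimum somewhere contribute to roots; other lines are dominated. Here the surviving (envelope) indices are i = 3, i = 2, i = 1, i = 0.
Intersections between consecutive envelope lines give the roots: for adjacent envelope indices i < j the intersection is x = (a_i − a_j) / (j − i). Reading off the sorted break points: {0, 3, 5}.
Verification: at each break x_0, at least two indices attain the minimum of min_i(a_i + i · x_0).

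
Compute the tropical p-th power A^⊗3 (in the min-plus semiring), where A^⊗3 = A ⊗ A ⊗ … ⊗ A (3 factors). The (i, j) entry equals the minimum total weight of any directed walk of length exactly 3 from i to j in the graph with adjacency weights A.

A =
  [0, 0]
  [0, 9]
A^⊗3 =
  [0, 0]
  [0, 0]

Each entry (A^⊗3)_ij equals the minimum over all length-3 walks i = v_0 → v_1 → … → v_3 = j of Σ_t A[v_t][v_{t+1}]. For example, for (i, j) = (0, 1) we minimise over 4 possible intermediate vertex sequences; the minimum is 0, attained along the walk 0 → 0 → 0 → 1.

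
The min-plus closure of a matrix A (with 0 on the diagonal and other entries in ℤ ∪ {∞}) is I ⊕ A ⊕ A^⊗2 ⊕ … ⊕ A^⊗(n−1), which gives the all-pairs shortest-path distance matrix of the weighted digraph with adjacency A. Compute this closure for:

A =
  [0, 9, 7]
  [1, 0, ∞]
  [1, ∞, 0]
Closure =
  [0, 9, 7]
  [1, 0, 8]
  [1, 10, 0]

This is the Floyd-Warshall all-pairs shortest-path computation. For each intermediate vertex k = 0, 1, …, 2, update dist[i][j] ← min(dist[i][j], dist[i][k] + dist[k][j]). The final matrix gives, for each (i, j), the minimum total weight of any directed path from i to j (possibly empty when i = j).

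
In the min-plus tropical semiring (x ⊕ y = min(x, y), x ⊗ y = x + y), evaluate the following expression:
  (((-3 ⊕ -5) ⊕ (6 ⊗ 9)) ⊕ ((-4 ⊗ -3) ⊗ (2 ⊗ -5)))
(((-3 ⊕ -5) ⊕ (6 ⊗ 9)) ⊕ ((-4 ⊗ -3) ⊗ (2 ⊗ -5))) = -10

Expand innermost to outermost. Recall ⊕ takes the minimum of its arguments and ⊗ takes their sum. Working out the expression (((-3 ⊕ -5) ⊕ (6 ⊗ 9)) ⊕ ((-4 ⊗ -3) ⊗ (2 ⊗ -5))) gives -10.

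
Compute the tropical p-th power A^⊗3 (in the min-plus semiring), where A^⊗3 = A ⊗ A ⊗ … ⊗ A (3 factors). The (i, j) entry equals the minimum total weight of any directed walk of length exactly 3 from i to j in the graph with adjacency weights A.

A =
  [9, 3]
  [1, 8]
A^⊗3 =
  [12, 7]
  [5, 12]

Each entry (A^⊗3)_ij equals the minimum over all length-3 walks i = v_0 → v_1 → … → v_3 = j of Σ_t A[v_t][v_{t+1}]. For example, for (i, j) = (0, 1) we minimise over 4 possible intermediate vertex sequences; the minimum is 7, attained along the walk 0 → 1 → 0 → 1.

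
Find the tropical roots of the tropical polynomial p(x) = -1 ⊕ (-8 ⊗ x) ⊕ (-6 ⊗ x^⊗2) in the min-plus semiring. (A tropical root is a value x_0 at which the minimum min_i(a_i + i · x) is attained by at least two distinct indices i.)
Roots: {-2, 7}

Each tropical root is a break point of the lower envelope of the lines y = a_i + i · x (there are 3 lines, with slopes 0, 1, ..., 2). Only the lines that attain the minimum somewhere contribute to roots; other lines are dominated. Here the surviving (envelope) indices are i = 2, i = 1, i = 0.
Intersections between consecutive envelope lines give the roots: for adjacent envelope indices i < j the intersection is x = (a_i − a_j) / (j − i). Reading off the sorted break points: {-2, 7}.
Verification: at each break x_0, at least two indices attain the minimum of min_i(a_i + i · x_0).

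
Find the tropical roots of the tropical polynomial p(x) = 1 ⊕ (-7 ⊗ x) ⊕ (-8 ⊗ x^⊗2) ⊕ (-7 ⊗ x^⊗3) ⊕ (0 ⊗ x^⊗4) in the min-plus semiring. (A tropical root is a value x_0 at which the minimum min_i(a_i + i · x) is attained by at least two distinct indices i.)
Roots: {-7, -1, 1, 8}

Each tropical root is a break point of the lower envelope of the lines y = a_i + i · x (there are 5 lines, with slopes 0, 1, ..., 4). Only the lines that attain the minimum somewhere contribute to roots; other lines are dominated. Here the surviving (envelope) indices are i = 4, i = 3, i = 2, i = 1, i = 0.
Intersections between consecutive envelope lines give the roots: for adjacent envelope indices i < j the intersection is x = (a_i − a_j) / (j − i). Reading off the sorted break points: {-7, -1, 1, 8}.
Verification: at each break x_0, at least two indices attain the minimum of min_i(a_i + i · x_0).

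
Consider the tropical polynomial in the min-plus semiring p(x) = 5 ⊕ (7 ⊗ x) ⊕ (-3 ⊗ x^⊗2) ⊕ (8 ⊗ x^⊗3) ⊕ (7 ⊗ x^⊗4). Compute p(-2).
p(-2) = -7

A tropical monomial a ⊗ x^⊗i evaluates to a + i · x. Evaluating each term at x = -2:
  Term 0 contributes 5 + 0 · -2 = 5
  Term 1 contributes 7 + 1 · -2 = 5
  Term 2 contributes -3 + 2 · -2 = -7
  Term 3 contributes 8 + 3 · -2 = 2
  Term 4 contributes 7 + 4 · -2 = -1
p(-2) = ⊕ of these = min[5, 5, -7, 2, -1] = -7.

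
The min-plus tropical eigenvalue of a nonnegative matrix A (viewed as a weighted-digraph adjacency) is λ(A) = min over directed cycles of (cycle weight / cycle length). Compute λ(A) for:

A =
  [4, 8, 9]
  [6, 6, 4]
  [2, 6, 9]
λ(A) = 4

Enumerate directed cycles and compute their means (weight / length). Sample:
  cycle 0 → 0: weight = 4, length = 1, mean = 4/1 ≈ 4.000
  cycle 1 → 1: weight = 6, length = 1, mean = 6/1 ≈ 6.000
  cycle 2 → 2: weight = 9, length = 1, mean = 9/1 ≈ 9.000
  cycle 0 → 1 → 0: weight = 14, length = 2, mean = 14/2 ≈ 7.000
  cycle 0 → 2 → 0: weight = 11, length = 2, mean = 11/2 ≈ 5.500
  cycle 1 → 0 → 1: weight = 14, length = 2, mean = 14/2 ≈ 7.000
Minimum mean = 4.000, attained e.g. along the cycle 0 → 0 with weight 4 and length 1. So λ(A) = 4/1 = 4.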